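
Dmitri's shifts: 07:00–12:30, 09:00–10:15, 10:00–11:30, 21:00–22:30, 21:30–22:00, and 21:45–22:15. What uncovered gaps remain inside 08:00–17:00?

12:30–17:00

After merging, the occupied span is 07:00–12:30, 21:00–22:30.
Complement within 08:00–17:00: 12:30–17:00.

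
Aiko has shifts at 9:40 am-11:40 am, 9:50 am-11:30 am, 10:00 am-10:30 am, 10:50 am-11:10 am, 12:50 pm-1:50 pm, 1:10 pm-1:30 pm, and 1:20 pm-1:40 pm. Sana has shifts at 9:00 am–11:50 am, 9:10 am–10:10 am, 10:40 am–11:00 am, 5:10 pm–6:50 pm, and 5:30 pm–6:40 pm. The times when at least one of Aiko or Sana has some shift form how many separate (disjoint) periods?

3

First set merges to 9:40 am–11:40 am, 12:50 pm–1:50 pm.
Second set merges to 9:00 am–11:50 am, 5:10 pm–6:50 pm.
A ∪ B = 9:00 am–11:50 am, 12:50 pm–1:50 pm, 5:10 pm–6:50 pm.
That is 3 disjoint pieces.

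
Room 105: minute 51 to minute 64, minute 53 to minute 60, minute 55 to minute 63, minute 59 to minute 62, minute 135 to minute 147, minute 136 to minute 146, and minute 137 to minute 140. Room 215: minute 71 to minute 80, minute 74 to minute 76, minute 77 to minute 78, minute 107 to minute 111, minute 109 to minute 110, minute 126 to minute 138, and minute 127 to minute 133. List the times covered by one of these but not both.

A, merged: minute 51 to minute 64, minute 135 to minute 147.
B, merged: minute 71 to minute 80, minute 107 to minute 111, minute 126 to minute 138.
A but not B: minute 51 to minute 64, minute 138 to minute 147.
B but not A: minute 71 to minute 80, minute 107 to minute 111, minute 126 to minute 135.
Combining gives A △ B.

minute 51 to minute 64, minute 71 to minute 80, minute 107 to minute 111, minute 126 to minute 135, minute 138 to minute 147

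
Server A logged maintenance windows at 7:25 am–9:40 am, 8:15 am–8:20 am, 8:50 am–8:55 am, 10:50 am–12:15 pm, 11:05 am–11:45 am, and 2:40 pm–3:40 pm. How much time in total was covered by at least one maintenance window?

4 h 40 min

Merged: 7:25 am–9:40 am, 10:50 am–12:15 pm, 2:40 pm–3:40 pm.
Lengths: 2 h 15 min + 1 h 25 min + 1 h = 4 h 40 min.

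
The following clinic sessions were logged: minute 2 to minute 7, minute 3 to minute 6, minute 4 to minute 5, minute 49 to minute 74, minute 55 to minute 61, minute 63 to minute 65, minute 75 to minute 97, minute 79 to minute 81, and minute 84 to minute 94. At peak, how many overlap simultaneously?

3

At minute 4, 3 of the intervals are simultaneously active.
No point has more.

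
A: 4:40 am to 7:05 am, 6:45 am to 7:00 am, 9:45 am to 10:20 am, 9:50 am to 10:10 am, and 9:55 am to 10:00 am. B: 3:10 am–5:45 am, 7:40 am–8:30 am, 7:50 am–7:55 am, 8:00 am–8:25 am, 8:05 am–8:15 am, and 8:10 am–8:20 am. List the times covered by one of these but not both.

3:10 am–4:40 am, 5:45 am–7:05 am, 7:40 am–8:30 am, 9:45 am–10:20 am

A, merged: 4:40 am–7:05 am, 9:45 am–10:20 am.
B, merged: 3:10 am–5:45 am, 7:40 am–8:30 am.
Only in the first: 5:45 am–7:05 am, 9:45 am–10:20 am.
Only in the second: 3:10 am–4:40 am, 7:40 am–8:30 am.
Together these are the periods covered by exactly one.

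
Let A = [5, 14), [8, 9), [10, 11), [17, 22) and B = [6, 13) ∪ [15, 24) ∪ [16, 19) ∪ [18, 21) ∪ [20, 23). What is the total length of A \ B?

First set merges to [5, 14), [17, 22).
Second set merges to [6, 13), [15, 24).
A \ B = [5, 6), [13, 14).
Total: 1 + 1 = 2.

2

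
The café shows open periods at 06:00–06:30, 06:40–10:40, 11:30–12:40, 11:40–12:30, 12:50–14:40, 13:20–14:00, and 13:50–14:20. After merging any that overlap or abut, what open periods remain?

06:00–06:30, 06:40–10:40, 11:30–12:40, 12:50–14:40

06:40–10:40 is disjoint → start new block.
11:30–12:40 is disjoint → start new block.
11:40–12:30 overlaps/touches 11:30–12:40 → extend to 11:30–12:40.
12:50–14:40 is disjoint → start new block.
13:20–14:00 overlaps/touches 12:50–14:40 → extend to 12:50–14:40.
13:50–14:20 overlaps/touches 12:50–14:40 → extend to 12:50–14:40.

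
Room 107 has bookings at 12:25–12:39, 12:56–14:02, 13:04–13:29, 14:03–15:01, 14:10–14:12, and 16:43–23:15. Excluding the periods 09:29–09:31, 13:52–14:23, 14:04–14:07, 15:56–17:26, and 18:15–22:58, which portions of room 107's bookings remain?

A, merged: 12:25-12:39, 12:56-14:02, 14:03-15:01, 16:43-23:15.
B, merged: 09:29-09:31, 13:52-14:23, 15:56-17:26, 18:15-22:58.
12:25-12:39 is untouched.
12:56-14:02 with B removed leaves 12:56-13:52.
14:03-15:01 with B removed leaves 14:23-15:01.
16:43-23:15 with B removed leaves 17:26-18:15, 22:58-23:15.

12:25-12:39, 12:56-13:52, 14:23-15:01, 17:26-18:15, 22:58-23:15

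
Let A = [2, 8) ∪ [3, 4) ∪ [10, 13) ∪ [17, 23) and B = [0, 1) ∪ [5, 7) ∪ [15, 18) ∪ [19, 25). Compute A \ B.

A, merged: [2, 8), [10, 13), [17, 23).
[2, 8) minus B → [2, 5), [7, 8).
[10, 13): no B overlap → unchanged.
[17, 23) minus B → [18, 19).

[2, 5) ∪ [7, 8) ∪ [10, 13) ∪ [18, 19)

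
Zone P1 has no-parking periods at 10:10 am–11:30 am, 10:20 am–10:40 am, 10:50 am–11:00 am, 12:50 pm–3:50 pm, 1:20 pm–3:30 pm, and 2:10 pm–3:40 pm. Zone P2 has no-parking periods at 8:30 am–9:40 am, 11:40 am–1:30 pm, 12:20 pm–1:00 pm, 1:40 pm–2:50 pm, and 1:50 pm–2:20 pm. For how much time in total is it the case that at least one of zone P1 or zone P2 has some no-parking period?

6 h 40 min

First set merges to 10:10 am–11:30 am, 12:50 pm–3:50 pm.
Second set merges to 8:30 am–9:40 am, 11:40 am–1:30 pm, 1:40 pm–2:50 pm.
A ∪ B = 8:30 am–9:40 am, 10:10 am–11:30 am, 11:40 am–3:50 pm.
Total: 1 h 10 min + 1 h 20 min + 4 h 10 min = 6 h 40 min.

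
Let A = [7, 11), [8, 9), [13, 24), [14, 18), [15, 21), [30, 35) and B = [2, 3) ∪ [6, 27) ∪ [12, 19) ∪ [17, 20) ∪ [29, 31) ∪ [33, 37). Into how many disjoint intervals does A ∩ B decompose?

4

First set merges to [7, 11), [13, 24), [30, 35).
Second set merges to [2, 3), [6, 27), [29, 31), [33, 37).
A ∩ B = [7, 11), [13, 24), [30, 31), [33, 35).
That is 4 disjoint pieces.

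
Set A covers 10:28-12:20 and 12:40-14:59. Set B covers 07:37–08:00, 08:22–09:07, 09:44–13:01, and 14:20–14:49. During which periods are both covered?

10:28-12:20 overlaps B on 10:28-12:20.
12:40-14:59 overlaps B on 12:40-13:01, 14:20-14:49.

10:28-12:20, 12:40-13:01, 14:20-14:49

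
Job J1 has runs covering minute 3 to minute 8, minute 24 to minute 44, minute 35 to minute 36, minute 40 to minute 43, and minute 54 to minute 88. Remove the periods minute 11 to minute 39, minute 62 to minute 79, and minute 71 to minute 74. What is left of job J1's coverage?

Merge the first list: minute 3 to minute 8, minute 24 to minute 44, minute 54 to minute 88.
Merge the second list: minute 11 to minute 39, minute 62 to minute 79.
minute 3 to minute 8: nothing removed.
minute 24 to minute 44 \ B = minute 39 to minute 44.
minute 54 to minute 88 \ B = minute 54 to minute 62, minute 79 to minute 88.

minute 3 to minute 8, minute 39 to minute 44, minute 54 to minute 62, minute 79 to minute 88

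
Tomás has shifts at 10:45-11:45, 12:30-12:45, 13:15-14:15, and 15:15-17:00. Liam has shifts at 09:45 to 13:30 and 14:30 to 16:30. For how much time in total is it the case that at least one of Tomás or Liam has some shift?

7 h

A ∪ B = 09:45-14:15, 14:30-17:00.
Total: 4 h 30 min + 2 h 30 min = 7 h.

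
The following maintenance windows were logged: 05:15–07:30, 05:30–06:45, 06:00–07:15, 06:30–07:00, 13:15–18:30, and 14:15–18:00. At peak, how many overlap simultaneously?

4

At 06:30, 4 of the intervals are simultaneously active.
No point has more.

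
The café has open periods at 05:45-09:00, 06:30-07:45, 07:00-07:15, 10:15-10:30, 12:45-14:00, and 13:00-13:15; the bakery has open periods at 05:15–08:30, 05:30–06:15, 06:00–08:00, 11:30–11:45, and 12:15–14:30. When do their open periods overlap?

First set merges to 05:45-09:00, 10:15-10:30, 12:45-14:00.
Second set merges to 05:15-08:30, 11:30-11:45, 12:15-14:30.
05:45-09:00 overlaps B on 05:45-08:30.
10:15-10:30 falls entirely outside B.
12:45-14:00 overlaps B on 12:45-14:00.

05:45-08:30, 12:45-14:00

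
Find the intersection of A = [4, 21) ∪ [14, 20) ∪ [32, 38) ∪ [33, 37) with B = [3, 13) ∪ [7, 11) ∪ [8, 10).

First set merges to [4, 21), [32, 38).
Second set merges to [3, 13).
[4, 21) overlaps B on [4, 13).
[32, 38) falls entirely outside B.

[4, 13)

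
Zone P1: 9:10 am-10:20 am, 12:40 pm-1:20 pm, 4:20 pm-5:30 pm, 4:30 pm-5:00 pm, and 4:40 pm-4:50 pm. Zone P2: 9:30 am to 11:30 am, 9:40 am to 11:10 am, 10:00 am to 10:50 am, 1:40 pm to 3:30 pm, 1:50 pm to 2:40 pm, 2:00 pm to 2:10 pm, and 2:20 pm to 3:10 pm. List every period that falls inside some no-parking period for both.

9:30 am–10:20 am

First set merges to 9:10 am–10:20 am, 12:40 pm–1:20 pm, 4:20 pm–5:30 pm.
Second set merges to 9:30 am–11:30 am, 1:40 pm–3:30 pm.
9:10 am–10:20 am meets the second set on 9:30 am–10:20 am.
12:40 pm–1:20 pm: no overlap with the second set.
4:20 pm–5:30 pm: no overlap with the second set.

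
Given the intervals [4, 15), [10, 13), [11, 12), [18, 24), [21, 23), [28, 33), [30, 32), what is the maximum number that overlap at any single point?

At 11, 3 of the intervals are simultaneously active.
No point has more.

3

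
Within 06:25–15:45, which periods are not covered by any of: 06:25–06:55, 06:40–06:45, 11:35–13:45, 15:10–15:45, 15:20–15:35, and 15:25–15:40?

06:55–11:35, 13:45–15:10

After merging, the occupied span is 06:25–06:55, 11:35–13:45, 15:10–15:45.
Complement within 06:25–15:45: 06:55–11:35, 13:45–15:10.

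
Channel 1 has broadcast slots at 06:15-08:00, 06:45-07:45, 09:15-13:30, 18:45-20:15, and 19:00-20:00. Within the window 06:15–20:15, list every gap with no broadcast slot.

08:00–09:15, 13:30–18:45

The merged coverage is 06:15–08:00, 09:15–13:30, 18:45–20:15.
Complement within 06:15–20:15: 08:00–09:15, 13:30–18:45.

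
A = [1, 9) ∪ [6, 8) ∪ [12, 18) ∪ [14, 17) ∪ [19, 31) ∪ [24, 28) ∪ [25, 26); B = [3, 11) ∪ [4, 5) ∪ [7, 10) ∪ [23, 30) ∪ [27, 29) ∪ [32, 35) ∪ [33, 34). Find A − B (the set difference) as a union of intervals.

Merge the first list: [1, 9), [12, 18), [19, 31).
Merge the second list: [3, 11), [23, 30), [32, 35).
[1, 9) \ B = [1, 3).
[12, 18): nothing removed.
[19, 31) \ B = [19, 23), [30, 31).

[1, 3) ∪ [12, 18) ∪ [19, 23) ∪ [30, 31)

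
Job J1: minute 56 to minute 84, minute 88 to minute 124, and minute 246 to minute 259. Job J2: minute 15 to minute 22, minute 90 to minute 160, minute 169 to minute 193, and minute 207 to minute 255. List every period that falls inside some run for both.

minute 56 to minute 84 meets no B interval.
minute 88 to minute 124 ∩ B → minute 90 to minute 124.
minute 246 to minute 259 ∩ B → minute 246 to minute 255.

minute 90 to minute 124, minute 246 to minute 255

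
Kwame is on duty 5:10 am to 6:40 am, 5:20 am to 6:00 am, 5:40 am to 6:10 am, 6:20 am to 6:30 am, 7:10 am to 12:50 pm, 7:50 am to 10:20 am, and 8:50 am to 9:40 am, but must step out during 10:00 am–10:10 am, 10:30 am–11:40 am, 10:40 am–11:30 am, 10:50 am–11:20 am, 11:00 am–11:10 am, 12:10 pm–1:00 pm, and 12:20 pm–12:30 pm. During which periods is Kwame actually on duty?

5:10 am–6:40 am, 7:10 am–10:00 am, 10:10 am–10:30 am, 11:40 am–12:10 pm

A, merged: 5:10 am–6:40 am, 7:10 am–12:50 pm.
B, merged: 10:00 am–10:10 am, 10:30 am–11:40 am, 12:10 pm–1:00 pm.
5:10 am–6:40 am: no B overlap → unchanged.
7:10 am–12:50 pm minus B → 7:10 am–10:00 am, 10:10 am–10:30 am, 11:40 am–12:10 pm.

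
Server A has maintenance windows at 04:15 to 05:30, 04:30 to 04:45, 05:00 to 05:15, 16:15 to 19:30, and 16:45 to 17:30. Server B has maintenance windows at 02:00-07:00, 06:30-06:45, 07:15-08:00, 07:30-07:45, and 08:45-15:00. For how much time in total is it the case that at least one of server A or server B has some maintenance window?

15 h 15 min

Merge the first list: 04:15–05:30, 16:15–19:30.
Merge the second list: 02:00–07:00, 07:15–08:00, 08:45–15:00.
A ∪ B = 02:00–07:00, 07:15–08:00, 08:45–15:00, 16:15–19:30.
Total: 5 h + 45 min + 6 h 15 min + 3 h 15 min = 15 h 15 min.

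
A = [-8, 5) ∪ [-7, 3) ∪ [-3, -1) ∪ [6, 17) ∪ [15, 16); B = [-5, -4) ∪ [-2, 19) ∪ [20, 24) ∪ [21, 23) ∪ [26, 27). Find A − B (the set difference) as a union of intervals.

A, merged: [-8, 5), [6, 17).
B, merged: [-5, -4), [-2, 19), [20, 24), [26, 27).
[-8, 5) with B removed leaves [-8, -5), [-4, -2).
[6, 17) lies entirely inside B → drops out.

[-8, -5) ∪ [-4, -2)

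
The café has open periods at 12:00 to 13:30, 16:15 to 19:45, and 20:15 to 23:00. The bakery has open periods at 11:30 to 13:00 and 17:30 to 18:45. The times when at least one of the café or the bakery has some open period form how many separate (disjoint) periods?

A ∪ B = 11:30–13:30, 16:15–19:45, 20:15–23:00.
That is 3 disjoint pieces.

3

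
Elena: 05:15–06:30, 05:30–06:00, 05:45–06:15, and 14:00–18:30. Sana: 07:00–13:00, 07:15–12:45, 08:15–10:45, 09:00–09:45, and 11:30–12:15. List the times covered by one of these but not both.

05:15–06:30, 07:00–13:00, 14:00–18:30

First set merges to 05:15–06:30, 14:00–18:30.
Second set merges to 07:00–13:00.
A but not B: 05:15–06:30, 14:00–18:30.
B but not A: 07:00–13:00.
Combining gives A △ B.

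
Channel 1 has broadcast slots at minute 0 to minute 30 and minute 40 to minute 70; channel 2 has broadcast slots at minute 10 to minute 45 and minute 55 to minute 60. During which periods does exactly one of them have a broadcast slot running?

A \ B = minute 0 to minute 10, minute 45 to minute 55, minute 60 to minute 70.
B \ A = minute 30 to minute 40.
Union of the two gives the symmetric difference.

minute 0 to minute 10, minute 30 to minute 40, minute 45 to minute 55, minute 60 to minute 70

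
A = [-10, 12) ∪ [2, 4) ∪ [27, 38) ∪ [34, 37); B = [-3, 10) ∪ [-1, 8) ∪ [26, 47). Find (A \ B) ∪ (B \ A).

Merge the first list: [-10, 12), [27, 38).
Merge the second list: [-3, 10), [26, 47).
A \ B = [-10, -3), [10, 12).
B \ A = [26, 27), [38, 47).
Union of the two gives the symmetric difference.

[-10, -3) ∪ [10, 12) ∪ [26, 27) ∪ [38, 47)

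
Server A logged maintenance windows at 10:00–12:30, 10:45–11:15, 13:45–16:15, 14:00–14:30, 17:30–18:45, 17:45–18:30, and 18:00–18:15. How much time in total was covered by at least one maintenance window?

Merged: 10:00-12:30, 13:45-16:15, 17:30-18:45.
Lengths: 2 h 30 min + 2 h 30 min + 1 h 15 min = 6 h 15 min.

6 h 15 min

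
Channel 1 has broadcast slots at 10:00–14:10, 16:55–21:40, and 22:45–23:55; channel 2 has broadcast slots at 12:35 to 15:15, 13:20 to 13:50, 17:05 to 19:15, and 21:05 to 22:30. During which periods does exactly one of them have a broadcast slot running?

10:00-12:35, 14:10-15:15, 16:55-17:05, 19:15-21:05, 21:40-22:30, 22:45-23:55

Second set merges to 12:35-15:15, 17:05-19:15, 21:05-22:30.
A \ B = 10:00-12:35, 16:55-17:05, 19:15-21:05, 22:45-23:55.
B \ A = 14:10-15:15, 21:40-22:30.
Union of the two gives the symmetric difference.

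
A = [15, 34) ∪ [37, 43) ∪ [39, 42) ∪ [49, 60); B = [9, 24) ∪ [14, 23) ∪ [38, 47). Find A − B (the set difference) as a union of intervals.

[24, 34) ∪ [37, 38) ∪ [49, 60)

A, merged: [15, 34), [37, 43), [49, 60).
B, merged: [9, 24), [38, 47).
[15, 34) with B removed leaves [24, 34).
[37, 43) with B removed leaves [37, 38).
[49, 60) is untouched.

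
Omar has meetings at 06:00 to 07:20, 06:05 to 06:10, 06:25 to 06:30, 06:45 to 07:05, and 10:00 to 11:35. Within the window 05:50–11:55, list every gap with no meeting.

05:50-06:00, 07:20-10:00, 11:35-11:55

Covered (merged): 06:00-07:20, 10:00-11:35.
Uncovered inside 05:50-11:55: 05:50-06:00, 07:20-10:00, 11:35-11:55.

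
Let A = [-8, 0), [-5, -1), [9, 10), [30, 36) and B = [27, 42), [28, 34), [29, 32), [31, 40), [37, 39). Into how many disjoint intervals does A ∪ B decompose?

A, merged: [-8, 0), [9, 10), [30, 36).
B, merged: [27, 42).
A ∪ B = [-8, 0), [9, 10), [27, 42).
That is 3 disjoint pieces.

3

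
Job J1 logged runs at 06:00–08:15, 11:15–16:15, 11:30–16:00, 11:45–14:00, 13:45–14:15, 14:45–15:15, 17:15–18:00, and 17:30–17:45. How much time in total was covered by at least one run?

8 h

Merged: 06:00–08:15, 11:15–16:15, 17:15–18:00.
Lengths: 2 h 15 min + 5 h + 45 min = 8 h.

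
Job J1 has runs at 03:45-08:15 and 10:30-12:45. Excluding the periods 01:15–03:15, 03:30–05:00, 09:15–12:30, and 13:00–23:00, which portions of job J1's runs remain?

05:00–08:15, 12:30–12:45

03:45–08:15 \ B = 05:00–08:15.
10:30–12:45 \ B = 12:30–12:45.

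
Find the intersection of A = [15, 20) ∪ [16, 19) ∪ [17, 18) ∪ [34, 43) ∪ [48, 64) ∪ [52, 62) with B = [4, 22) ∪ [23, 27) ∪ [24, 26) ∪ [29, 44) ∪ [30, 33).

[15, 20) ∪ [34, 43)

First set merges to [15, 20), [34, 43), [48, 64).
Second set merges to [4, 22), [23, 27), [29, 44).
[15, 20) meets the second set on [15, 20).
[34, 43) meets the second set on [34, 43).
[48, 64): no overlap with the second set.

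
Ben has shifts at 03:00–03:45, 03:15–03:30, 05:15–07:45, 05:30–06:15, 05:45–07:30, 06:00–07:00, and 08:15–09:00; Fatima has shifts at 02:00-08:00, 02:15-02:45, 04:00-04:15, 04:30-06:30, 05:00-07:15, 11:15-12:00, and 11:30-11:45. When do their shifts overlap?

First set merges to 03:00–03:45, 05:15–07:45, 08:15–09:00.
Second set merges to 02:00–08:00, 11:15–12:00.
03:00–03:45 meets the second set on 03:00–03:45.
05:15–07:45 meets the second set on 05:15–07:45.
08:15–09:00: no overlap with the second set.

03:00–03:45, 05:15–07:45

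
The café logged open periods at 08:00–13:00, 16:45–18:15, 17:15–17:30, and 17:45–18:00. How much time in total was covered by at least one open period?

Merged: 08:00-13:00, 16:45-18:15.
Lengths: 5 h + 1 h 30 min = 6 h 30 min.

6 h 30 min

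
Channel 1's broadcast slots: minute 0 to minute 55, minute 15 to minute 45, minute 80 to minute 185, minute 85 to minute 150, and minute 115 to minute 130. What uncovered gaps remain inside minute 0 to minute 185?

The merged coverage is minute 0 to minute 55, minute 80 to minute 185.
Uncovered inside minute 0 to minute 185: minute 55 to minute 80.

minute 55 to minute 80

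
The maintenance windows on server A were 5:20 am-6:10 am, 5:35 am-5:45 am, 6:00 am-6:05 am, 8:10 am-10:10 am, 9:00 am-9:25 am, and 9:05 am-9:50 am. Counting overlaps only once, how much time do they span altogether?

2 h 50 min

Merged: 5:20 am–6:10 am, 8:10 am–10:10 am.
Lengths: 50 min + 2 h = 2 h 50 min.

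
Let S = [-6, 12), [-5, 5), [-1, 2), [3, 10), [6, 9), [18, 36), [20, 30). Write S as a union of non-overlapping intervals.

[-6, 12) ∪ [18, 36)

[-5, 5) overlaps/touches [-6, 12) → extend to [-6, 12).
[-1, 2) overlaps/touches [-6, 12) → extend to [-6, 12).
[3, 10) overlaps/touches [-6, 12) → extend to [-6, 12).
[6, 9) overlaps/touches [-6, 12) → extend to [-6, 12).
[18, 36) is disjoint → start new block.
[20, 30) overlaps/touches [18, 36) → extend to [18, 36).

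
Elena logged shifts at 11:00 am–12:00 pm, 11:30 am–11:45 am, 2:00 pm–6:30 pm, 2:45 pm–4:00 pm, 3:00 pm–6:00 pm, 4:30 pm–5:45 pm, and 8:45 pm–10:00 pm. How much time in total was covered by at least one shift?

Merged: 11:00 am–12:00 pm, 2:00 pm–6:30 pm, 8:45 pm–10:00 pm.
Lengths: 1 h + 4 h 30 min + 1 h 15 min = 6 h 45 min.

6 h 45 min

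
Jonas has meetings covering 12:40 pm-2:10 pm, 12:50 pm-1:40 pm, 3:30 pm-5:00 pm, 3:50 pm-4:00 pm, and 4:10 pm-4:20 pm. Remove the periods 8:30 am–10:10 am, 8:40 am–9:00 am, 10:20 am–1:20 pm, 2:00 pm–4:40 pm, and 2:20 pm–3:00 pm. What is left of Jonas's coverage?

First set merges to 12:40 pm–2:10 pm, 3:30 pm–5:00 pm.
Second set merges to 8:30 am–10:10 am, 10:20 am–1:20 pm, 2:00 pm–4:40 pm.
12:40 pm–2:10 pm with B removed leaves 1:20 pm–2:00 pm.
3:30 pm–5:00 pm with B removed leaves 4:40 pm–5:00 pm.

1:20 pm–2:00 pm, 4:40 pm–5:00 pm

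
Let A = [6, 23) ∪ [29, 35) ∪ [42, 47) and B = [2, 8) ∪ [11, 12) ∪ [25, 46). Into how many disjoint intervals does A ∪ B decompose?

2

A ∪ B = [2, 23), [25, 47).
That is 2 disjoint pieces.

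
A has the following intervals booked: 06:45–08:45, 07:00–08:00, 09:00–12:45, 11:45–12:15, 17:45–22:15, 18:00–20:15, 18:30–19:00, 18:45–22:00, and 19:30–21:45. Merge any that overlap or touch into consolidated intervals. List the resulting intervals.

07:00–08:00 overlaps/touches 06:45–08:45 → extend to 06:45–08:45.
09:00–12:45 is disjoint → start new block.
11:45–12:15 overlaps/touches 09:00–12:45 → extend to 09:00–12:45.
17:45–22:15 is disjoint → start new block.
18:00–20:15 overlaps/touches 17:45–22:15 → extend to 17:45–22:15.
18:30–19:00 overlaps/touches 17:45–22:15 → extend to 17:45–22:15.
18:45–22:00 overlaps/touches 17:45–22:15 → extend to 17:45–22:15.
19:30–21:45 overlaps/touches 17:45–22:15 → extend to 17:45–22:15.

06:45–08:45, 09:00–12:45, 17:45–22:15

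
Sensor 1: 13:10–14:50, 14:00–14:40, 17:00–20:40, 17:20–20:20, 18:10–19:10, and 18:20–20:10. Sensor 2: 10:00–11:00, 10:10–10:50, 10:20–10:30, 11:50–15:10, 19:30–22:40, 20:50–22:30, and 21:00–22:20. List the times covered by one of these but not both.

Merge the first list: 13:10–14:50, 17:00–20:40.
Merge the second list: 10:00–11:00, 11:50–15:10, 19:30–22:40.
Only in the first: 17:00–19:30.
Only in the second: 10:00–11:00, 11:50–13:10, 14:50–15:10, 20:40–22:40.
Together these are the periods covered by exactly one.

10:00–11:00, 11:50–13:10, 14:50–15:10, 17:00–19:30, 20:40–22:40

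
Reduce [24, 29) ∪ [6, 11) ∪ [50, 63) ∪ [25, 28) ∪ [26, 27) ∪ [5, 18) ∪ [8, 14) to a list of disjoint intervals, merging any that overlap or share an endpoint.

[5, 18) ∪ [24, 29) ∪ [50, 63)

Sort by start: [5, 18), [6, 11), [8, 14), [24, 29), [25, 28), [26, 27), [50, 63).
[6, 11) overlaps/touches [5, 18) → extend to [5, 18).
[8, 14) overlaps/touches [5, 18) → extend to [5, 18).
[24, 29) is disjoint → start new block.
[25, 28) overlaps/touches [24, 29) → extend to [24, 29).
[26, 27) overlaps/touches [24, 29) → extend to [24, 29).
[50, 63) is disjoint → start new block.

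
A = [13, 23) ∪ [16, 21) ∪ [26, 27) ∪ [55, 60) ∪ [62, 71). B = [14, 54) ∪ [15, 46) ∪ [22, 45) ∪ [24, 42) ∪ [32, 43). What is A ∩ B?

Merge the first list: [13, 23), [26, 27), [55, 60), [62, 71).
Merge the second list: [14, 54).
[13, 23) meets the second set on [14, 23).
[26, 27) meets the second set on [26, 27).
[55, 60): no overlap with the second set.
[62, 71): no overlap with the second set.

[14, 23) ∪ [26, 27)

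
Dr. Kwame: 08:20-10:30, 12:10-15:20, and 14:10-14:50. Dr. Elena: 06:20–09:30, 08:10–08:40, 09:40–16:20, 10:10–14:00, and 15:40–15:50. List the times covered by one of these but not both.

06:20–08:20, 09:30–09:40, 10:30–12:10, 15:20–16:20

First set merges to 08:20–10:30, 12:10–15:20.
Second set merges to 06:20–09:30, 09:40–16:20.
A \ B = 09:30–09:40.
B \ A = 06:20–08:20, 10:30–12:10, 15:20–16:20.
Union of the two gives the symmetric difference.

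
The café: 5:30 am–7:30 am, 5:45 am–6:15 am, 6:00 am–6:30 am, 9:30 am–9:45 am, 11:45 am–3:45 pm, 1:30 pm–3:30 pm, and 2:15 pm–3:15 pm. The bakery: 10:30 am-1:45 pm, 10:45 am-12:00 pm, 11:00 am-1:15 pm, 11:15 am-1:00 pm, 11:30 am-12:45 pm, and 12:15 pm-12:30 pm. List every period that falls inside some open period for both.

First set merges to 5:30 am–7:30 am, 9:30 am–9:45 am, 11:45 am–3:45 pm.
Second set merges to 10:30 am–1:45 pm.
5:30 am–7:30 am: no overlap with the second set.
9:30 am–9:45 am: no overlap with the second set.
11:45 am–3:45 pm meets the second set on 11:45 am–1:45 pm.

11:45 am–1:45 pm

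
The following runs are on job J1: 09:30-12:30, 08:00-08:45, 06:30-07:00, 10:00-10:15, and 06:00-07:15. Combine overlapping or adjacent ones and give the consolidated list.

Sort by start: 06:00–07:15, 06:30–07:00, 08:00–08:45, 09:30–12:30, 10:00–10:15.
06:30–07:00 overlaps/touches 06:00–07:15 → extend to 06:00–07:15.
08:00–08:45 is disjoint → start new block.
09:30–12:30 is disjoint → start new block.
10:00–10:15 overlaps/touches 09:30–12:30 → extend to 09:30–12:30.

06:00–07:15, 08:00–08:45, 09:30–12:30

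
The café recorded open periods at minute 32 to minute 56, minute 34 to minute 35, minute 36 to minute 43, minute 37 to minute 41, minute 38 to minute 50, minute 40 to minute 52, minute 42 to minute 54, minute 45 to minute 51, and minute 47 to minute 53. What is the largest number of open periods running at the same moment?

Walk the sorted start/end points keeping a running depth.
The depth first hits 6 at minute 47.

6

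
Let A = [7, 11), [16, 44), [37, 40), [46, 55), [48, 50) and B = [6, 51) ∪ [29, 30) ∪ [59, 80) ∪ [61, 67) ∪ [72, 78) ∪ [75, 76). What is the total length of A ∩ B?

37

First set merges to [7, 11), [16, 44), [46, 55).
Second set merges to [6, 51), [59, 80).
A ∩ B = [7, 11), [16, 44), [46, 51).
Total: 4 + 28 + 5 = 37.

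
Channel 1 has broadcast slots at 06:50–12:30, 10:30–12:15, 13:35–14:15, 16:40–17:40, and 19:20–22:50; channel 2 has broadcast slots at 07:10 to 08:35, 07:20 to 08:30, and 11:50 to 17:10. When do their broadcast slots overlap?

07:10–08:35, 11:50–12:30, 13:35–14:15, 16:40–17:10

Merge the first list: 06:50–12:30, 13:35–14:15, 16:40–17:40, 19:20–22:50.
Merge the second list: 07:10–08:35, 11:50–17:10.
06:50–12:30 ∩ B → 07:10–08:35, 11:50–12:30.
13:35–14:15 ∩ B → 13:35–14:15.
16:40–17:40 ∩ B → 16:40–17:10.
19:20–22:50 meets no B interval.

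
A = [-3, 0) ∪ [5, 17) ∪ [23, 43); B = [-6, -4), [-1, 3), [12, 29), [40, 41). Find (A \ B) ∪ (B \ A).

[-6, -4) ∪ [-3, -1) ∪ [0, 3) ∪ [5, 12) ∪ [17, 23) ∪ [29, 40) ∪ [41, 43)

Only in the first: [-3, -1), [5, 12), [29, 40), [41, 43).
Only in the second: [-6, -4), [0, 3), [17, 23).
Together these are the periods covered by exactly one.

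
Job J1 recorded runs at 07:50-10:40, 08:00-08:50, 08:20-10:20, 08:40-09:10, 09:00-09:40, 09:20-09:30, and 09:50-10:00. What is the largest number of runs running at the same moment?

Sweep endpoints in order; track running count of active intervals.
Peak of 4 reached at 08:40.

4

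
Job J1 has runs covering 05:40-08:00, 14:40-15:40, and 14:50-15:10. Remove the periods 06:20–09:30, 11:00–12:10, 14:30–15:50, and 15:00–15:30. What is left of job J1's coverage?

05:40–06:20

First set merges to 05:40–08:00, 14:40–15:40.
Second set merges to 06:20–09:30, 11:00–12:10, 14:30–15:50.
05:40–08:00 \ B = 05:40–06:20.
14:40–15:40: entirely removed.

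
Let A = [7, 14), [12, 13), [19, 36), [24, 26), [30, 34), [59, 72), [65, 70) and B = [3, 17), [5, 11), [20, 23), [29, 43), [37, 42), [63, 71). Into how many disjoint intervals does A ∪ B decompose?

3

First set merges to [7, 14), [19, 36), [59, 72).
Second set merges to [3, 17), [20, 23), [29, 43), [63, 71).
A ∪ B = [3, 17), [19, 43), [59, 72).
That is 3 disjoint pieces.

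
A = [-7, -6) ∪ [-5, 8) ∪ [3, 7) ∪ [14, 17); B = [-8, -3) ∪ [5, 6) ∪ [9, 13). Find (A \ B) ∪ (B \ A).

[-8, -7) ∪ [-6, -5) ∪ [-3, 5) ∪ [6, 8) ∪ [9, 13) ∪ [14, 17)

A, merged: [-7, -6), [-5, 8), [14, 17).
A \ B = [-3, 5), [6, 8), [14, 17).
B \ A = [-8, -7), [-6, -5), [9, 13).
Union of the two gives the symmetric difference.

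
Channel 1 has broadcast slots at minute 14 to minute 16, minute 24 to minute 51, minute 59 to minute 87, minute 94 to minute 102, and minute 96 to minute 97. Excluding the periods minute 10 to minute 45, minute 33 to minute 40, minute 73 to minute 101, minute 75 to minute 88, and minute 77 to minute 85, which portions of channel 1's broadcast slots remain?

A, merged: minute 14 to minute 16, minute 24 to minute 51, minute 59 to minute 87, minute 94 to minute 102.
B, merged: minute 10 to minute 45, minute 73 to minute 101.
minute 14 to minute 16: fully covered by B → removed.
minute 24 to minute 51 minus B → minute 45 to minute 51.
minute 59 to minute 87 minus B → minute 59 to minute 73.
minute 94 to minute 102 minus B → minute 101 to minute 102.

minute 45 to minute 51, minute 59 to minute 73, minute 101 to minute 102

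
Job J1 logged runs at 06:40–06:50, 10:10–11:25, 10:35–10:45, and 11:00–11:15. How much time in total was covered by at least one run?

Merged: 06:40-06:50, 10:10-11:25.
Lengths: 10 min + 1 h 15 min = 1 h 25 min.

1 h 25 min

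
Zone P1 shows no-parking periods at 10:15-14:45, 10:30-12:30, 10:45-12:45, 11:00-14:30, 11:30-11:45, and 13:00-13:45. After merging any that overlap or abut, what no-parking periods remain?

10:15–14:45

10:30–12:30 overlaps/touches 10:15–14:45 → extend to 10:15–14:45.
10:45–12:45 overlaps/touches 10:15–14:45 → extend to 10:15–14:45.
11:00–14:30 overlaps/touches 10:15–14:45 → extend to 10:15–14:45.
11:30–11:45 overlaps/touches 10:15–14:45 → extend to 10:15–14:45.
13:00–13:45 overlaps/touches 10:15–14:45 → extend to 10:15–14:45.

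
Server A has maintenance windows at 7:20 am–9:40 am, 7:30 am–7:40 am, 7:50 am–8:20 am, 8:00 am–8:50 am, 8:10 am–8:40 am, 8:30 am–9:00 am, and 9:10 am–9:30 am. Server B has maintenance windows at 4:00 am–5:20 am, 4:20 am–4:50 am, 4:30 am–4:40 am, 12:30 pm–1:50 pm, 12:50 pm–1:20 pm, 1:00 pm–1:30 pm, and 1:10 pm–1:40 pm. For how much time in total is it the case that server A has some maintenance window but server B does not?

2 h 20 min

Merge the first list: 7:20 am–9:40 am.
Merge the second list: 4:00 am–5:20 am, 12:30 pm–1:50 pm.
A \ B = 7:20 am–9:40 am.
Total: 2 h 20 min.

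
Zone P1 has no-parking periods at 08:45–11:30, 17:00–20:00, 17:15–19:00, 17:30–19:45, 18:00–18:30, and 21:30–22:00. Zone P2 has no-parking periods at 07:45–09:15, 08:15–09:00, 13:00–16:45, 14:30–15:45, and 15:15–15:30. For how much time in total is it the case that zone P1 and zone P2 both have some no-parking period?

Merge the first list: 08:45–11:30, 17:00–20:00, 21:30–22:00.
Merge the second list: 07:45–09:15, 13:00–16:45.
A ∩ B = 08:45–09:15.
Total: 30 min.

30 min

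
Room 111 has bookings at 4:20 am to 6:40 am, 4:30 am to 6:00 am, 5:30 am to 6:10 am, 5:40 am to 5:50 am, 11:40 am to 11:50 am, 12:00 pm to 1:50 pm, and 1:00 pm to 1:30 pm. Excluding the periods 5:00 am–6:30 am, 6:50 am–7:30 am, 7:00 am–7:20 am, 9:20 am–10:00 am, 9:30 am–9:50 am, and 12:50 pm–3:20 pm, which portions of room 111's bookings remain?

4:20 am-5:00 am, 6:30 am-6:40 am, 11:40 am-11:50 am, 12:00 pm-12:50 pm

A, merged: 4:20 am-6:40 am, 11:40 am-11:50 am, 12:00 pm-1:50 pm.
B, merged: 5:00 am-6:30 am, 6:50 am-7:30 am, 9:20 am-10:00 am, 12:50 pm-3:20 pm.
4:20 am-6:40 am with B removed leaves 4:20 am-5:00 am, 6:30 am-6:40 am.
11:40 am-11:50 am is untouched.
12:00 pm-1:50 pm with B removed leaves 12:00 pm-12:50 pm.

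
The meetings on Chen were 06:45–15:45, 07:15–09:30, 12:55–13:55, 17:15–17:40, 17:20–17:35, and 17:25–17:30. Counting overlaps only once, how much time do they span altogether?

Merged: 06:45-15:45, 17:15-17:40.
Lengths: 9 h + 25 min = 9 h 25 min.

9 h 25 min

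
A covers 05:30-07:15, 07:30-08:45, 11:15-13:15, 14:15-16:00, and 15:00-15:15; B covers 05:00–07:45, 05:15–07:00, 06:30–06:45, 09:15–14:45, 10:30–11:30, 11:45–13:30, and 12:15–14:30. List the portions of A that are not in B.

First set merges to 05:30–07:15, 07:30–08:45, 11:15–13:15, 14:15–16:00.
Second set merges to 05:00–07:45, 09:15–14:45.
05:30–07:15: fully covered by B → removed.
07:30–08:45 minus B → 07:45–08:45.
11:15–13:15: fully covered by B → removed.
14:15–16:00 minus B → 14:45–16:00.

07:45–08:45, 14:45–16:00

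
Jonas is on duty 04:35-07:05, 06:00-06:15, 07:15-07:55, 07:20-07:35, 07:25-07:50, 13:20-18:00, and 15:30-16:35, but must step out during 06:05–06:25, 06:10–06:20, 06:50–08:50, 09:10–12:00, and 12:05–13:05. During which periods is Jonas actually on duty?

Merge the first list: 04:35-07:05, 07:15-07:55, 13:20-18:00.
Merge the second list: 06:05-06:25, 06:50-08:50, 09:10-12:00, 12:05-13:05.
04:35-07:05 with B removed leaves 04:35-06:05, 06:25-06:50.
07:15-07:55 lies entirely inside B → drops out.
13:20-18:00 is untouched.

04:35-06:05, 06:25-06:50, 13:20-18:00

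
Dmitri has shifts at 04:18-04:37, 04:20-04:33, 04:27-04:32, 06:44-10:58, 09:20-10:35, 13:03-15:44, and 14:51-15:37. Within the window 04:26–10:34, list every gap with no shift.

04:37–06:44

After merging, the occupied span is 04:18–04:37, 06:44–10:58, 13:03–15:44.
Gaps within 04:26–10:34: 04:37–06:44.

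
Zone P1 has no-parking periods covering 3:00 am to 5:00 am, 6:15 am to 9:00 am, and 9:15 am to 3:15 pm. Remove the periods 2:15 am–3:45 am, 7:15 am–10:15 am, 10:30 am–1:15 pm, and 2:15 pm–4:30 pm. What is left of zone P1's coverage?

3:00 am-5:00 am with B removed leaves 3:45 am-5:00 am.
6:15 am-9:00 am with B removed leaves 6:15 am-7:15 am.
9:15 am-3:15 pm with B removed leaves 10:15 am-10:30 am, 1:15 pm-2:15 pm.

3:45 am-5:00 am, 6:15 am-7:15 am, 10:15 am-10:30 am, 1:15 pm-2:15 pm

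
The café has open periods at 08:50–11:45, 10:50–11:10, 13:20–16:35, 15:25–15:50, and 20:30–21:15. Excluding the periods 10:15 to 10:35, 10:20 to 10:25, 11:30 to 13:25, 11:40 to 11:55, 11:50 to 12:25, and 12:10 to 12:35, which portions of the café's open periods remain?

08:50–10:15, 10:35–11:30, 13:25–16:35, 20:30–21:15

A, merged: 08:50–11:45, 13:20–16:35, 20:30–21:15.
B, merged: 10:15–10:35, 11:30–13:25.
08:50–11:45 \ B = 08:50–10:15, 10:35–11:30.
13:20–16:35 \ B = 13:25–16:35.
20:30–21:15: nothing removed.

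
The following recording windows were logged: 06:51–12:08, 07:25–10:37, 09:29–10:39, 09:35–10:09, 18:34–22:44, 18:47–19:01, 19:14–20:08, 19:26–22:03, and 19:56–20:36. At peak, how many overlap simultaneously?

4

Walk the sorted start/end points keeping a running depth.
The depth first hits 4 at 09:35.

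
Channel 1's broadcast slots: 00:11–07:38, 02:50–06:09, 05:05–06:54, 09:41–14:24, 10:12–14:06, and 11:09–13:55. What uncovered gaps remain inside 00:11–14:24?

After merging, the occupied span is 00:11-07:38, 09:41-14:24.
Uncovered inside 00:11-14:24: 07:38-09:41.

07:38-09:41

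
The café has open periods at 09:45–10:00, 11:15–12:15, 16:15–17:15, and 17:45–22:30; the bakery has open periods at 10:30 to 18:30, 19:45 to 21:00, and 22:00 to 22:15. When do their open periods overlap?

11:15-12:15, 16:15-17:15, 17:45-18:30, 19:45-21:00, 22:00-22:15

09:45-10:00 meets no B interval.
11:15-12:15 ∩ B → 11:15-12:15.
16:15-17:15 ∩ B → 16:15-17:15.
17:45-22:30 ∩ B → 17:45-18:30, 19:45-21:00, 22:00-22:15.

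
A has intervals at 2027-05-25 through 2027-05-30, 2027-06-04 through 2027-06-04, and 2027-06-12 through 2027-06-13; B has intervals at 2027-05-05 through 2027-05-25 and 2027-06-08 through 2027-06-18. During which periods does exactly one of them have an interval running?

A \ B = 2027-05-26 through 2027-05-30, 2027-06-04 through 2027-06-04.
B \ A = 2027-05-05 through 2027-05-24, 2027-06-08 through 2027-06-11, 2027-06-14 through 2027-06-18.
Union of the two gives the symmetric difference.

2027-05-05 through 2027-05-24, 2027-05-26 through 2027-05-30, 2027-06-04 through 2027-06-04, 2027-06-08 through 2027-06-11, 2027-06-14 through 2027-06-18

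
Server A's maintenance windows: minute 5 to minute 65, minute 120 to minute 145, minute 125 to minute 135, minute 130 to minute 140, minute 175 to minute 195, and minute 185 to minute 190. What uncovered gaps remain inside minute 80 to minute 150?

minute 80 to minute 120, minute 145 to minute 150

Covered (merged): minute 5 to minute 65, minute 120 to minute 145, minute 175 to minute 195.
Gaps within minute 80 to minute 150: minute 80 to minute 120, minute 145 to minute 150.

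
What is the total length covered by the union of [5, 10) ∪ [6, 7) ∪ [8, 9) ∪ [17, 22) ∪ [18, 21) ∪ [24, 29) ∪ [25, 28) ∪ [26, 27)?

Merged: [5, 10), [17, 22), [24, 29).
Lengths: 5 + 5 + 5 = 15.

15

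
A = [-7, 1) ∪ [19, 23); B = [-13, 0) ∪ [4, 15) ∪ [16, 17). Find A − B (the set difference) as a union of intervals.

[0, 1) ∪ [19, 23)

[-7, 1) \ B = [0, 1).
[19, 23): nothing removed.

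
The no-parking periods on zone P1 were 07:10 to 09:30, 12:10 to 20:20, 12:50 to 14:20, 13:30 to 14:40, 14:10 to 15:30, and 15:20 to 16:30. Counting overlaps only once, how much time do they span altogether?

10 h 30 min

Merged: 07:10-09:30, 12:10-20:20.
Lengths: 2 h 20 min + 8 h 10 min = 10 h 30 min.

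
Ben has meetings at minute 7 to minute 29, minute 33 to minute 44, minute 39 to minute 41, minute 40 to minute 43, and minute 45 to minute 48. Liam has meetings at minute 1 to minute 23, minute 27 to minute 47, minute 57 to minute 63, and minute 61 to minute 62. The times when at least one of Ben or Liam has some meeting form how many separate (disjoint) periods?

Merge the first list: minute 7 to minute 29, minute 33 to minute 44, minute 45 to minute 48.
Merge the second list: minute 1 to minute 23, minute 27 to minute 47, minute 57 to minute 63.
A ∪ B = minute 1 to minute 48, minute 57 to minute 63.
That is 2 disjoint pieces.

2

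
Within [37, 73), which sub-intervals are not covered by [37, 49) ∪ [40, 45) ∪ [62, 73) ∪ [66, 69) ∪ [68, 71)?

Covered (merged): [37, 49), [62, 73).
Gaps within [37, 73): [49, 62).

[49, 62)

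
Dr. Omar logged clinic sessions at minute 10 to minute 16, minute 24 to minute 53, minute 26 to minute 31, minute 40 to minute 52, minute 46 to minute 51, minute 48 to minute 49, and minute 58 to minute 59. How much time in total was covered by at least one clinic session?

36 minutes

Merged: minute 10 to minute 16, minute 24 to minute 53, minute 58 to minute 59.
Lengths: 6 minutes + 29 minutes + 1 minute = 36 minutes.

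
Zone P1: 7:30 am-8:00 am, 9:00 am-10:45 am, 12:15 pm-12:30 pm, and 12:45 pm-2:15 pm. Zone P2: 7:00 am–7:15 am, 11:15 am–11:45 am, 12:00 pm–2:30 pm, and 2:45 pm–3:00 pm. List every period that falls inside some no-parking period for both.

12:15 pm-12:30 pm, 12:45 pm-2:15 pm

7:30 am-8:00 am meets no B interval.
9:00 am-10:45 am meets no B interval.
12:15 pm-12:30 pm ∩ B → 12:15 pm-12:30 pm.
12:45 pm-2:15 pm ∩ B → 12:45 pm-2:15 pm.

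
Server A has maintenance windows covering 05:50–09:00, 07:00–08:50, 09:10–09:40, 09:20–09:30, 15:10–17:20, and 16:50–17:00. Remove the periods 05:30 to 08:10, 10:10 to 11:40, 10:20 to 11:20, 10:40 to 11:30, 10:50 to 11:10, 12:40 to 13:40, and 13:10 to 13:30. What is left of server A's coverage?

Merge the first list: 05:50-09:00, 09:10-09:40, 15:10-17:20.
Merge the second list: 05:30-08:10, 10:10-11:40, 12:40-13:40.
05:50-09:00 \ B = 08:10-09:00.
09:10-09:40: nothing removed.
15:10-17:20: nothing removed.

08:10-09:00, 09:10-09:40, 15:10-17:20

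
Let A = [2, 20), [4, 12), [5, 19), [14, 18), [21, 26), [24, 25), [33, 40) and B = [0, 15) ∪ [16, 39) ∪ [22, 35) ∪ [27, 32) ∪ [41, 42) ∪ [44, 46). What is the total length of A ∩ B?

A, merged: [2, 20), [21, 26), [33, 40).
B, merged: [0, 15), [16, 39), [41, 42), [44, 46).
A ∩ B = [2, 15), [16, 20), [21, 26), [33, 39).
Total: 13 + 4 + 5 + 6 = 28.

28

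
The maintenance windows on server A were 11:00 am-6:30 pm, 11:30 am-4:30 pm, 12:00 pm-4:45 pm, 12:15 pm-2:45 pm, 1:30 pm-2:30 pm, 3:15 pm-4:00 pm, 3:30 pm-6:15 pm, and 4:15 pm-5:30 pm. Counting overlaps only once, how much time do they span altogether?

7 h 30 min

Merged: 11:00 am–6:30 pm.
Length: 7 h 30 min.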